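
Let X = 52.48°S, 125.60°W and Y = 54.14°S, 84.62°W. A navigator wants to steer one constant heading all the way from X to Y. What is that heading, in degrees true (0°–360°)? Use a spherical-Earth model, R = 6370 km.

Meridional parts: M(φ₁)=-1.0798, M(φ₂)=-1.1283 → ΔM = -0.0485;  Δλ = +0.7152 rad
tan C = Δλ / ΔM = -14.7476 → C = 93.88°

93.9°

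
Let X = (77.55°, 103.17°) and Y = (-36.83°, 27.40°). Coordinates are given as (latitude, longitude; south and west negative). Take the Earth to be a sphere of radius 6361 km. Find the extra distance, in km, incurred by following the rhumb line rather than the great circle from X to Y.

Great circle: cos σ = sin φ₁ sin φ₂ + cos φ₁ cos φ₂ cos Δλ,  σ = 2.1447 rad → d_gc = 13642.5 km
Rhumb line: Δψ = -2.9080, q = Δφ/Δψ = 0.6865, d_rh = R√(Δφ²+q²Δλ²) = 13949.9 km
Excess = 13949.9 − 13642.5 = 307.4 ≈ 307 km

307 km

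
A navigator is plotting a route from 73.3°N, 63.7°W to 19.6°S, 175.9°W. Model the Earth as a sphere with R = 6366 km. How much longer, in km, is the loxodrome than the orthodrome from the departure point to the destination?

853 km

Great circle: cos σ = sin φ₁ sin φ₂ + cos φ₁ cos φ₂ cos Δλ,  σ = 2.0082 rad → d_gc = 12784.2 km
Rhumb line: Δψ = -2.2678, q = Δφ/Δψ = 0.7150, d_rh = R√(Δφ²+q²Δλ²) = 13637.6 km
Excess = 13637.6 − 12784.2 = 853.4 ≈ 853 km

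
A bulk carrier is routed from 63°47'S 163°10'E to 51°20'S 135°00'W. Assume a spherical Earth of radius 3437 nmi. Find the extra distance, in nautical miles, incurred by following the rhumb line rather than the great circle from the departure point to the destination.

74 nmi

Great circle: cos σ = sin φ₁ sin φ₂ + cos φ₁ cos φ₂ cos Δλ,  σ = 0.5903 rad → d_gc = 2028.9 nmi
Rhumb line: Δψ = +0.4099, q = Δφ/Δψ = 0.5301, d_rh = R√(Δφ²+q²Δλ²) = 2103.3 nmi
Excess = 2103.3 − 2028.9 = 74.4 ≈ 74 nmi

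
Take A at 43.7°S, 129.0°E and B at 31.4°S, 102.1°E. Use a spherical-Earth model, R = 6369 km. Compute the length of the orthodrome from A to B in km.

2719 km

cos σ = sin φ₁ sin φ₂ + cos φ₁ cos φ₂ cos Δλ
      = sin(-43.70°)sin(-31.40°) + cos(-43.70°)cos(-31.40°)cos(-26.90°) = 0.9103
σ = 24.457° → d = Rσ = 6369·0.42685 = 2719 km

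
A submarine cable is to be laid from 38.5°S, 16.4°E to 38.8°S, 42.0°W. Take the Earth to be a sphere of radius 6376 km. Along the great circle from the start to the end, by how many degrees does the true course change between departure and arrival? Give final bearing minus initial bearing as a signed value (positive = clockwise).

Initial bearing θ₁ = atan2(sin Δλ cos φ₂, cos φ₁ sin φ₂ − sin φ₁ cos φ₂ cos Δλ) = 250.41°
Final bearing θ₂ = (initial bearing from the destination back to the start) + 180° = 288.90°
Δθ = θ₂ − θ₁ = +38.5°

+38.5°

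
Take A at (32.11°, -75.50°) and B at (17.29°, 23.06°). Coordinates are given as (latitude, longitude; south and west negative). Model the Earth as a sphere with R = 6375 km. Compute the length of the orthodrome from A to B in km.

Haversine: a = sin²(Δφ/2)+cos φ₁ cos φ₂ sin²(Δλ/2) = 0.48120;  σ = 2·atan2(√a,√(1−a))
σ = 87.845° → d = Rσ = 6375·1.53319 = 9774 km

9774 km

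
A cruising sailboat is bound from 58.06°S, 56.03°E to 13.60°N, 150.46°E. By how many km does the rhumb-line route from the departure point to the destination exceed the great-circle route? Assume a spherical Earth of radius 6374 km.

332 km

Great circle: cos σ = sin φ₁ sin φ₂ + cos φ₁ cos φ₂ cos Δλ,  σ = 1.8124 rad → d_gc = 11552.2 km
Rhumb line: Δψ = +1.4908, q = Δφ/Δψ = 0.8390, d_rh = R√(Δφ²+q²Δλ²) = 11884.0 km
Excess = 11884.0 − 11552.2 = 331.8 ≈ 332 km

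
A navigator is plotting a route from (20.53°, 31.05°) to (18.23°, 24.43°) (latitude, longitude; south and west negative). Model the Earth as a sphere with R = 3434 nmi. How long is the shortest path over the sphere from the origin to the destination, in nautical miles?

399 nmi

Haversine: a = sin²(Δφ/2)+cos φ₁ cos φ₂ sin²(Δλ/2) = 0.00337;  σ = 2·atan2(√a,√(1−a))
σ = 6.654° → d = Rσ = 3434·0.11614 = 399 nmi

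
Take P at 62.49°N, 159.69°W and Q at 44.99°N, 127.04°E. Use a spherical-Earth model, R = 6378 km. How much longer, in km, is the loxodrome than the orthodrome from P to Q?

237 km

Great circle: cos σ = sin φ₁ sin φ₂ + cos φ₁ cos φ₂ cos Δλ,  σ = 0.7654 rad → d_gc = 4881.9 km
Rhumb line: Δψ = -0.5262, q = Δφ/Δψ = 0.5804, d_rh = R√(Δφ²+q²Δλ²) = 5119.2 km
Excess = 5119.2 − 4881.9 = 237.3 ≈ 237 km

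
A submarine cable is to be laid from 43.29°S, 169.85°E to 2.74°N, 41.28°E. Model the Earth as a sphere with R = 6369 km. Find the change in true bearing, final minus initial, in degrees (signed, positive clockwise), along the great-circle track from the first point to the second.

+76.0°

At departure: θ₁ = atan2(sin Δλ cos φ₂, cos φ₁ sin φ₂ − sin φ₁ cos φ₂ cos Δλ) = 243.33°
At arrival: θ₂ = atan2(sin Δλ cos φ₁, −cos φ₂ sin φ₁ + sin φ₂ cos φ₁ cos Δλ) = 319.37°
Δθ = θ₂ − θ₁ = +76.0°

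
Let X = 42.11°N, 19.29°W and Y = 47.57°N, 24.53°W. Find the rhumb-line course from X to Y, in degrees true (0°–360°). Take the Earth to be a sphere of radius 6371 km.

Meridional parts: M(φ₁)=+0.8118, M(φ₂)=+0.9463 → ΔM = +0.1345;  Δλ = -0.0915 rad
tan C = Δλ / ΔM = -0.6797 → C = 325.79°

325.8°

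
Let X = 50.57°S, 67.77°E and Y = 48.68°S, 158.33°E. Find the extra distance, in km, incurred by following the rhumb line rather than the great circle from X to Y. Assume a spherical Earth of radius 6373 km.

429 km

Great circle: cos σ = sin φ₁ sin φ₂ + cos φ₁ cos φ₂ cos Δλ,  σ = 0.9570 rad → d_gc = 6098.8 km
Rhumb line: Δψ = +0.0509, q = Δφ/Δψ = 0.6477, d_rh = R√(Δφ²+q²Δλ²) = 6527.4 km
Excess = 6527.4 − 6098.8 = 428.6 ≈ 429 km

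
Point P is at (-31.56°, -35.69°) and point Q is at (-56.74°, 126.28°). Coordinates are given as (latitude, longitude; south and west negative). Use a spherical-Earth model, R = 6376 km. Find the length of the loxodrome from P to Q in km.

12933 km

Δψ = ln[tan(π/4+φ₂/2)/tan(π/4+φ₁/2)] = -0.6274;  Δφ = -0.4395 rad,  Δλ = +2.8269 rad
q = Δφ/Δψ = 0.7005
d = R·√(Δφ² + q²Δλ²) = 6376·2.02843 = 12933 km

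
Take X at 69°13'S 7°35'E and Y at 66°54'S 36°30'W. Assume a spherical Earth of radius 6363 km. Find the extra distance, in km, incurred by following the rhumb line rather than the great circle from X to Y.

Great circle: cos σ = sin φ₁ sin φ₂ + cos φ₁ cos φ₂ cos Δλ,  σ = 0.2839 rad → d_gc = 1806.5 km
Rhumb line: Δψ = +0.1083, q = Δφ/Δψ = 0.3733, d_rh = R√(Δφ²+q²Δλ²) = 1845.7 km
Excess = 1845.7 − 1806.5 = 39.2 ≈ 39 km

39 km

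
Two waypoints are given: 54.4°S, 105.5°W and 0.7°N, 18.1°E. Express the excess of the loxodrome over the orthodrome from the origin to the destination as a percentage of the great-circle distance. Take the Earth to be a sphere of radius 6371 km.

7.2%

Great circle: σ = 1.9093 rad → d_gc = Rσ = 12164.0 km
Rhumb: Δφ = +0.9617, Δλ = +2.1572, Δψ = +1.1483, q = Δφ/Δψ = 0.8375 → d_rh = R√(Δφ²+q²Δλ²) = 13038.9 km
Excess = (13038.9 − 12164.0) / 12164.0 = 874.9 / 12164.0 = 7.19% ≈ 7.2%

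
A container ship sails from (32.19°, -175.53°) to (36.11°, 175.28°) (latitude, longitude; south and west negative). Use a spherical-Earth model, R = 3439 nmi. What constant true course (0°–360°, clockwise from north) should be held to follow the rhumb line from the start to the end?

Meridional parts: M(φ₁)=+0.5939, M(φ₂)=+0.6767 → ΔM = +0.0827;  Δλ = -0.1604 rad
tan C = Δλ / ΔM = -1.9394 → C = 297.28°

297.3°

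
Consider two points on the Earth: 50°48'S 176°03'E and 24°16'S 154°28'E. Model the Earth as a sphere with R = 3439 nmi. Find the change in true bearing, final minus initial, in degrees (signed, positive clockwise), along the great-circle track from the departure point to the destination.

+13.6°

At departure: θ₁ = atan2(sin Δλ cos φ₂, cos φ₁ sin φ₂ − sin φ₁ cos φ₂ cos Δλ) = 319.82°
At arrival: θ₂ = atan2(sin Δλ cos φ₁, −cos φ₂ sin φ₁ + sin φ₂ cos φ₁ cos Δλ) = 333.43°
Δθ = θ₂ − θ₁ = +13.6°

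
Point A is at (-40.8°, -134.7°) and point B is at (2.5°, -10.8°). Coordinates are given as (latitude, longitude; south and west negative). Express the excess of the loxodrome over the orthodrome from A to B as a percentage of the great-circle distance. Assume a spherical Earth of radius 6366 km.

Great circle: σ = 2.0379 rad → d_gc = Rσ = 12973.3 km
Rhumb: Δφ = +0.7557, Δλ = +2.1625, Δψ = +0.8249, q = Δφ/Δψ = 0.9162 → d_rh = R√(Δφ²+q²Δλ²) = 13498.4 km
Excess = (13498.4 − 12973.3) / 12973.3 = 525.1 / 12973.3 = 4.048% ≈ 4.0%

4.0%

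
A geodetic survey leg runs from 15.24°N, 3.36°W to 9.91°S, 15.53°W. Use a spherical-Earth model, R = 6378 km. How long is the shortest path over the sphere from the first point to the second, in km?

3105 km

cos σ = sin φ₁ sin φ₂ + cos φ₁ cos φ₂ cos Δλ
      = sin(15.24°)sin(-9.91°) + cos(15.24°)cos(-9.91°)cos(-12.17°) = 0.8838
σ = 27.891° → d = Rσ = 6378·0.48679 = 3105 km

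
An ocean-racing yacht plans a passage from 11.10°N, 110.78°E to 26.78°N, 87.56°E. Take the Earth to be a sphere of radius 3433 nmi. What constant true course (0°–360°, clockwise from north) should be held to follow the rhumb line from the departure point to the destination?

305.6°

Meridional parts: M(φ₁)=+0.1950, M(φ₂)=+0.4854 → ΔM = +0.2905;  Δλ = -0.4053 rad
tan C = Δλ / ΔM = -1.3953 → C = 305.63°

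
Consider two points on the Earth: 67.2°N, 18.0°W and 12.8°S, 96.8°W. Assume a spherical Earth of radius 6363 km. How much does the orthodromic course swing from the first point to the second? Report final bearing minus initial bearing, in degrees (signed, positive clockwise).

At departure: θ₁ = atan2(sin Δλ cos φ₂, cos φ₁ sin φ₂ − sin φ₁ cos φ₂ cos Δλ) = 254.77°
At arrival: θ₂ = atan2(sin Δλ cos φ₁, −cos φ₂ sin φ₁ + sin φ₂ cos φ₁ cos Δλ) = 202.55°
Δθ = θ₂ − θ₁ = -52.2°

-52.2°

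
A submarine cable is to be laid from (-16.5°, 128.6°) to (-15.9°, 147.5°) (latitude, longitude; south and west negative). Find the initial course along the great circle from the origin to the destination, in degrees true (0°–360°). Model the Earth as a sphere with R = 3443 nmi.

θ = atan2( sin Δλ·cos φ₂ ,  cos φ₁ sin φ₂ − sin φ₁ cos φ₂ cos Δλ )
  = atan2(+0.3115, -0.0043) = 90.78°

90.8°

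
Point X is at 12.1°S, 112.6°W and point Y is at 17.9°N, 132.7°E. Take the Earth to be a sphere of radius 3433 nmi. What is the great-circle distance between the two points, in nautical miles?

Haversine: a = sin²(Δφ/2)+cos φ₁ cos φ₂ sin²(Δλ/2) = 0.72662;  σ = 2·atan2(√a,√(1−a))
σ = 116.951° → d = Rσ = 3433·2.04119 = 7007 nmi

7007 nmi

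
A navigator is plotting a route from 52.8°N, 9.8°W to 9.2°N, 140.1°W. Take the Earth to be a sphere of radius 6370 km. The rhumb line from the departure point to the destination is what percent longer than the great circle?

9.9%

Great circle: σ = 1.8324 rad → d_gc = Rσ = 11672.6 km
Rhumb: Δφ = -0.7610, Δλ = -2.2742, Δψ = -0.9278, q = Δφ/Δψ = 0.8202 → d_rh = R√(Δφ²+q²Δλ²) = 12832.5 km
Excess = (12832.5 − 11672.6) / 11672.6 = 1159.9 / 11672.6 = 9.94% ≈ 9.9%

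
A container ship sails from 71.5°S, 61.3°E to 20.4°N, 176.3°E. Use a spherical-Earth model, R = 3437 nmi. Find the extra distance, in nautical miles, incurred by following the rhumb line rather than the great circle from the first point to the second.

Great circle: cos σ = sin φ₁ sin φ₂ + cos φ₁ cos φ₂ cos Δλ,  σ = 2.0446 rad → d_gc = 7027.2 nmi
Rhumb line: Δψ = +2.1787, q = Δφ/Δψ = 0.7362, d_rh = R√(Δφ²+q²Δλ²) = 7495.6 nmi
Excess = 7495.6 − 7027.2 = 468.4 ≈ 468 nmi

468 nmi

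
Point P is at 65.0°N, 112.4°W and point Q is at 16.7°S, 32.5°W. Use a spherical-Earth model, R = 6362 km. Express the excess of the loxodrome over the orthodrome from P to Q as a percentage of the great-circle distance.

Great circle: σ = 1.7614 rad → d_gc = Rσ = 11206.0 km
Rhumb: Δφ = -1.4259, Δλ = +1.3945, Δψ = -1.8021, q = Δφ/Δψ = 0.7912 → d_rh = R√(Δφ²+q²Δλ²) = 11470.7 km
Excess = (11470.7 − 11206.0) / 11206.0 = 264.7 / 11206.0 = 2.36% ≈ 2.4%

2.4%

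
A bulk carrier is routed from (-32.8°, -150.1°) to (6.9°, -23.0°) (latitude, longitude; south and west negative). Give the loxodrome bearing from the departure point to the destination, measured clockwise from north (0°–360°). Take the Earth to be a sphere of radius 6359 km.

71.8°

Δψ = ln[tan(π/4+φ₂/2)/tan(π/4+φ₁/2)] = +0.7273
Δλ = +2.2183 rad (taken the short way round)
course = atan2(Δλ, Δψ) = 71.85°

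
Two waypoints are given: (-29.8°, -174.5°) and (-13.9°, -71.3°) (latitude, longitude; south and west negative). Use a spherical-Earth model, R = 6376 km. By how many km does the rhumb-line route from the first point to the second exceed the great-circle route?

279 km

Great circle: cos σ = sin φ₁ sin φ₂ + cos φ₁ cos φ₂ cos Δλ,  σ = 1.6438 rad → d_gc = 10481.0 km
Rhumb line: Δψ = +0.3003, q = Δφ/Δψ = 0.9242, d_rh = R√(Δφ²+q²Δλ²) = 10760.4 km
Excess = 10760.4 − 10481.0 = 279.4 ≈ 279 km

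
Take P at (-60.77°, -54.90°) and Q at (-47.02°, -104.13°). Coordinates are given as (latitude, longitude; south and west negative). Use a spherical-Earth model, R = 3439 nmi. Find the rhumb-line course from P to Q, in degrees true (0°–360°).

295.6°

Meridional parts: M(φ₁)=-1.3442, M(φ₂)=-0.9321 → ΔM = +0.4120;  Δλ = -0.8592 rad
tan C = Δλ / ΔM = -2.0854 → C = 295.62°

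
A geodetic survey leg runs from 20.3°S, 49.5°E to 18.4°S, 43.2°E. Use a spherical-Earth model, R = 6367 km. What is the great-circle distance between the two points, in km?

693 km

cos σ = sin φ₁ sin φ₂ + cos φ₁ cos φ₂ cos Δλ
      = sin(-20.30°)sin(-18.40°) + cos(-20.30°)cos(-18.40°)cos(-6.30°) = 0.9941
σ = 6.240° → d = Rσ = 6367·0.10890 = 693 km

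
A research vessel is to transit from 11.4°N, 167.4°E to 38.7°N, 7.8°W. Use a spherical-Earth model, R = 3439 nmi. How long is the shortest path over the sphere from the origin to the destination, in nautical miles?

cos σ = sin φ₁ sin φ₂ + cos φ₁ cos φ₂ cos Δλ
      = sin(11.40°)sin(38.70°) + cos(11.40°)cos(38.70°)cos(-175.20°) = -0.6388
σ = 129.700° → d = Rσ = 3439·2.26369 = 7785 nmi

7785 nmi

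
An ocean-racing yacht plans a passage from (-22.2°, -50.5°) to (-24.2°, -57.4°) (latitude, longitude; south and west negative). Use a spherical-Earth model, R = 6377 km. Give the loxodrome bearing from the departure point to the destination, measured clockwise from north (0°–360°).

252.5°

Meridional parts: M(φ₁)=-0.3975, M(φ₂)=-0.4355 → ΔM = -0.0380;  Δλ = -0.1204 rad
tan C = Δλ / ΔM = +3.1708 → C = 252.50°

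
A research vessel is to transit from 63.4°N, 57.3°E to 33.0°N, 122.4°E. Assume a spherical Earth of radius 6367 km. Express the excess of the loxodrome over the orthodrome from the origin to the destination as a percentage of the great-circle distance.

Great circle: σ = 0.8696 rad → d_gc = Rσ = 5537.0 km
Rhumb: Δφ = -0.5306, Δλ = +1.1362, Δψ = -0.8315, q = Δφ/Δψ = 0.6381 → d_rh = R√(Δφ²+q²Δλ²) = 5720.1 km
Excess = (5720.1 − 5537.0) / 5537.0 = 183.1 / 5537.0 = 3.31% ≈ 3.3%

3.3%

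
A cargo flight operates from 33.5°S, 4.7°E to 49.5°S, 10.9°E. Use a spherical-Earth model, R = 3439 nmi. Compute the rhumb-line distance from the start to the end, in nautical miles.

Δψ = ln[tan(π/4+φ₂/2)/tan(π/4+φ₁/2)] = -0.3760;  Δφ = -0.2793 rad,  Δλ = +0.1082 rad
q = Δφ/Δψ = 0.7427
d = R·√(Δφ² + q²Δλ²) = 3439·0.29059 = 999 nmi

999 nmi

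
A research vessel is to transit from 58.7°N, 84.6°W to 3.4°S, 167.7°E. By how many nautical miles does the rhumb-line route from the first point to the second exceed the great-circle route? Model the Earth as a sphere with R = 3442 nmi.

324 nmi

Great circle: cos σ = sin φ₁ sin φ₂ + cos φ₁ cos φ₂ cos Δλ,  σ = 1.7807 rad → d_gc = 6129.1 nmi
Rhumb line: Δψ = -1.3318, q = Δφ/Δψ = 0.8138, d_rh = R√(Δφ²+q²Δλ²) = 6453.0 nmi
Excess = 6453.0 − 6129.1 = 323.9 ≈ 324 nmi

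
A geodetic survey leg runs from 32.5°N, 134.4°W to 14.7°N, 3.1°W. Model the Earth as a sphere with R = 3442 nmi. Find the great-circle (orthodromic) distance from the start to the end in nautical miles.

cos σ = sin φ₁ sin φ₂ + cos φ₁ cos φ₂ cos Δλ
      = sin(32.50°)sin(14.70°) + cos(32.50°)cos(14.70°)cos(131.30°) = -0.4021
σ = 113.708° → d = Rσ = 3442·1.98458 = 6831 nmi

6831 nmi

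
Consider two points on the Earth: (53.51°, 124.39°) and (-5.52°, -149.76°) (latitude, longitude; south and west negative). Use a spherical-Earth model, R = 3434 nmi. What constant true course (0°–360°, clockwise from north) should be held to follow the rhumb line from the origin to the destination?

Δψ = ln[tan(π/4+φ₂/2)/tan(π/4+φ₁/2)] = -1.2062
Δλ = +1.4984 rad (taken the short way round)
course = atan2(Δλ, Δψ) = 128.83°

128.8°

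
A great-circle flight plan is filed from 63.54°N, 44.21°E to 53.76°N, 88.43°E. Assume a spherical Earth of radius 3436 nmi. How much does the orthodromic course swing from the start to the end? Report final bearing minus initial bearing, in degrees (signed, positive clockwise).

At departure: θ₁ = atan2(sin Δλ cos φ₂, cos φ₁ sin φ₂ − sin φ₁ cos φ₂ cos Δλ) = 92.77°
At arrival: θ₂ = atan2(sin Δλ cos φ₁, −cos φ₂ sin φ₁ + sin φ₂ cos φ₁ cos Δλ) = 131.16°
Δθ = θ₂ − θ₁ = +38.4°

+38.4°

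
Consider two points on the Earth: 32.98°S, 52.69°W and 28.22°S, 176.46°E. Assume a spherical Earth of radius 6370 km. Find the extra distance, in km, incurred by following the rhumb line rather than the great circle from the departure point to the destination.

1068 km

Great circle: cos σ = sin φ₁ sin φ₂ + cos φ₁ cos φ₂ cos Δλ,  σ = 1.7988 rad → d_gc = 11458.6 km
Rhumb line: Δψ = +0.0966, q = Δφ/Δψ = 0.8603, d_rh = R√(Δφ²+q²Δλ²) = 12526.8 km
Excess = 12526.8 − 11458.6 = 1068.2 ≈ 1068 km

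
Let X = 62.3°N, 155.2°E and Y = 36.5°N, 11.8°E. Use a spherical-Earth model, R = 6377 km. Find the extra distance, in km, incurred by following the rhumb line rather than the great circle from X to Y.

Great circle: cos σ = sin φ₁ sin φ₂ + cos φ₁ cos φ₂ cos Δλ,  σ = 1.3421 rad → d_gc = 8558.8 km
Rhumb line: Δψ = -0.7151, q = Δφ/Δψ = 0.6297, d_rh = R√(Δφ²+q²Δλ²) = 10452.4 km
Excess = 10452.4 − 8558.8 = 1893.6 ≈ 1894 km

1894 km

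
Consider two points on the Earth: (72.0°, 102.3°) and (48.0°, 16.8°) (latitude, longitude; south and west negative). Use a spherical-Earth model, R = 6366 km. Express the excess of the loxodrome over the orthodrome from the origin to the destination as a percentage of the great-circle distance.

7.6%

Great circle: σ = 0.7627 rad → d_gc = Rσ = 4855.1 km
Rhumb: Δφ = -0.4189, Δλ = -1.4923, Δψ = -0.8853, q = Δφ/Δψ = 0.4732 → d_rh = R√(Δφ²+q²Δλ²) = 5226.4 km
Excess = (5226.4 − 4855.1) / 4855.1 = 371.3 / 4855.1 = 7.648% ≈ 7.6%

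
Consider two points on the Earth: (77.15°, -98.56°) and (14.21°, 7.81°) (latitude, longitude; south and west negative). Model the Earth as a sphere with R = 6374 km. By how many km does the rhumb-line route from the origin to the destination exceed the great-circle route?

Great circle: cos σ = sin φ₁ sin φ₂ + cos φ₁ cos φ₂ cos Δλ,  σ = 1.3913 rad → d_gc = 8867.9 km
Rhumb line: Δψ = -1.9332, q = Δφ/Δψ = 0.5682, d_rh = R√(Δφ²+q²Δλ²) = 9707.7 km
Excess = 9707.7 − 8867.9 = 839.8 ≈ 840 km

840 km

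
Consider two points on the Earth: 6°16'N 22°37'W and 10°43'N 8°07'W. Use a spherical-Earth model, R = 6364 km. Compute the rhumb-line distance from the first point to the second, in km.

1667 km

Rhumb course C = atan2(Δλ, Δψ) with Δψ = ln[tan(π/4+φ₂/2)/tan(π/4+φ₁/2)] = +0.0785, Δλ = +0.2531 → C = 72.76°
d = R·|Δφ| / |cos C| = 6364·0.07767 / 0.29643 = 1667 km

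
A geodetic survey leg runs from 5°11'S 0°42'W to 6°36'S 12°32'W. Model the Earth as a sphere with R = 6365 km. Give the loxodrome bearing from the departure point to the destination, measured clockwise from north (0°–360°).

263.1°

Meridional parts: M(φ₁)=-0.0906, M(φ₂)=-0.1154 → ΔM = -0.0249;  Δλ = -0.2065 rad
tan C = Δλ / ΔM = +8.3086 → C = 263.14°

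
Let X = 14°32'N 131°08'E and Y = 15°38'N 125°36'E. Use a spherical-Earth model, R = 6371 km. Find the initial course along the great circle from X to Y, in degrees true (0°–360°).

282.3°

N = sin Δλ·cos φ₂ = -0.0929;  D = cos φ₁ sin φ₂ − sin φ₁ cos φ₂ cos Δλ = +0.0203
initial course = atan2(N, D) = 282.35°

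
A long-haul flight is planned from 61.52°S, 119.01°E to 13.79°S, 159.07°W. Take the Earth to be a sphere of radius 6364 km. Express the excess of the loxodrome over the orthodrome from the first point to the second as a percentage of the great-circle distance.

Great circle: σ = 1.2926 rad → d_gc = Rσ = 8226.2 km
Rhumb: Δφ = +0.8330, Δλ = +1.4298, Δψ = +1.1282, q = Δφ/Δψ = 0.7384 → d_rh = R√(Δφ²+q²Δλ²) = 8558.2 km
Excess = (8558.2 − 8226.2) / 8226.2 = 332.0 / 8226.2 = 4.04% ≈ 4.0%

4.0%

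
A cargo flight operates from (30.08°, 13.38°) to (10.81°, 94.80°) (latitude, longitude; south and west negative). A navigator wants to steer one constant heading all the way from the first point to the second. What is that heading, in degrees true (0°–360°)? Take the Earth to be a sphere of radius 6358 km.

Meridional parts: M(φ₁)=+0.5509, M(φ₂)=+0.1898 → ΔM = -0.3611;  Δλ = +1.4210 rad
tan C = Δλ / ΔM = -3.9351 → C = 104.26°

104.3°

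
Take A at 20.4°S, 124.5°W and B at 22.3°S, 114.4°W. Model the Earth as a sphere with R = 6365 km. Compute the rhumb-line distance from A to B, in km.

Δψ = ln[tan(π/4+φ₂/2)/tan(π/4+φ₁/2)] = -0.0356;  Δφ = -0.0332 rad,  Δλ = +0.1763 rad
q = Δφ/Δψ = 0.9313
d = R·√(Δφ² + q²Δλ²) = 6365·0.16749 = 1066 km

1066 km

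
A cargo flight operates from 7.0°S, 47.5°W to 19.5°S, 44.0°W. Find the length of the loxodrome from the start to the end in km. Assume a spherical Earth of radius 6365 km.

Δψ = ln[tan(π/4+φ₂/2)/tan(π/4+φ₁/2)] = -0.2246;  Δφ = -0.2182 rad,  Δλ = +0.0611 rad
q = Δφ/Δψ = 0.9712
d = R·√(Δφ² + q²Δλ²) = 6365·0.22609 = 1439 km

1439 km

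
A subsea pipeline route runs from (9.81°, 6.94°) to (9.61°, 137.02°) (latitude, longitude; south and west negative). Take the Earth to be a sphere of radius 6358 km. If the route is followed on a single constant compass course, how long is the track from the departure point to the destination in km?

Δψ = ln[tan(π/4+φ₂/2)/tan(π/4+φ₁/2)] = -0.0035;  Δφ = -0.0035 rad,  Δλ = +2.2703 rad
q = Δφ/Δψ = 0.9857
d = R·√(Δφ² + q²Δλ²) = 6358·2.23780 = 14228 km

14228 km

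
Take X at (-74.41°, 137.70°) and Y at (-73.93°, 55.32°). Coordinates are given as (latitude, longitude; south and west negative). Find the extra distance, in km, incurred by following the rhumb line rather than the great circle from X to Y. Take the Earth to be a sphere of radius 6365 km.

197 km

Great circle: cos σ = sin φ₁ sin φ₂ + cos φ₁ cos φ₂ cos Δλ,  σ = 0.3613 rad → d_gc = 2299.7 km
Rhumb line: Δψ = +0.0307, q = Δφ/Δψ = 0.2728, d_rh = R√(Δφ²+q²Δλ²) = 2496.8 km
Excess = 2496.8 − 2299.7 = 197.1 ≈ 197 km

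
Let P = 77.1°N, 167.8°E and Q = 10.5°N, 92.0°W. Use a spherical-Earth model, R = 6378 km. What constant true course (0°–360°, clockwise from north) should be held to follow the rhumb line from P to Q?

Δψ = ln[tan(π/4+φ₂/2)/tan(π/4+φ₁/2)] = -1.9956
Δλ = +1.7488 rad (taken the short way round)
course = atan2(Δλ, Δψ) = 138.77°

138.8°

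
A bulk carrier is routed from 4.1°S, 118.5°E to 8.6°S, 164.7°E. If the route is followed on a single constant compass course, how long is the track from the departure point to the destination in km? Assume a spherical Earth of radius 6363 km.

5122 km

Rhumb course C = atan2(Δλ, Δψ) with Δψ = ln[tan(π/4+φ₂/2)/tan(π/4+φ₁/2)] = -0.0790, Δλ = +0.8063 → C = 95.60°
d = R·|Δφ| / |cos C| = 6363·0.07854 / 0.09756 = 5122 km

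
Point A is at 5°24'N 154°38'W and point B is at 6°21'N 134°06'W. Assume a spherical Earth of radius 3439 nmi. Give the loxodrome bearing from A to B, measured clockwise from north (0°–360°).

87.3°

Δψ = ln[tan(π/4+φ₂/2)/tan(π/4+φ₁/2)] = +0.0167
Δλ = +0.3584 rad (taken the short way round)
course = atan2(Δλ, Δψ) = 87.34°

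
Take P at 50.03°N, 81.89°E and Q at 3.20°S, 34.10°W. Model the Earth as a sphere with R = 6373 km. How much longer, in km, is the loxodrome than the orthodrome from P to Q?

Great circle: cos σ = sin φ₁ sin φ₂ + cos φ₁ cos φ₂ cos Δλ,  σ = 1.9006 rad → d_gc = 12112.4 km
Rhumb line: Δψ = -1.0674, q = Δφ/Δψ = 0.8704, d_rh = R√(Δφ²+q²Δλ²) = 12694.7 km
Excess = 12694.7 − 12112.4 = 582.3 ≈ 582 km

582 km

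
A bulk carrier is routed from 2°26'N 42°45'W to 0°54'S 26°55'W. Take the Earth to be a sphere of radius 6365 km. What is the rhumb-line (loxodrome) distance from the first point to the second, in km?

1797 km

Rhumb course C = atan2(Δλ, Δψ) with Δψ = ln[tan(π/4+φ₂/2)/tan(π/4+φ₁/2)] = -0.0582, Δλ = +0.2763 → C = 101.89°
d = R·|Δφ| / |cos C| = 6365·0.05818 / 0.20606 = 1797 km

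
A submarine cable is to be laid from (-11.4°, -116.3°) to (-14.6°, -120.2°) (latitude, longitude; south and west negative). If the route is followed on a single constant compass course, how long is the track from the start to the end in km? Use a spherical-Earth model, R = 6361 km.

551 km

Δψ = ln[tan(π/4+φ₂/2)/tan(π/4+φ₁/2)] = -0.0573;  Δφ = -0.0559 rad,  Δλ = -0.0681 rad
q = Δφ/Δψ = 0.9742
d = R·√(Δφ² + q²Δλ²) = 6361·0.08670 = 551 km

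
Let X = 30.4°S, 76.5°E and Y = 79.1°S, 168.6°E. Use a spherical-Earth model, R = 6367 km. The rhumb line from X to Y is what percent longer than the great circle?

Great circle: σ = 1.0576 rad → d_gc = Rσ = 6734.0 km
Rhumb: Δφ = -0.8500, Δλ = +1.6074, Δψ = -1.7922, q = Δφ/Δψ = 0.4743 → d_rh = R√(Δφ²+q²Δλ²) = 7269.6 km
Excess = (7269.6 − 6734.0) / 6734.0 = 535.6 / 6734.0 = 7.954% ≈ 8.0%

8.0%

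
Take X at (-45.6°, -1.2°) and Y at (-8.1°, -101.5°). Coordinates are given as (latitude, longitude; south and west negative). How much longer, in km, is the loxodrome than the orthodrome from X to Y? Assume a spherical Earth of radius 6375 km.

381 km

Great circle: cos σ = sin φ₁ sin φ₂ + cos φ₁ cos φ₂ cos Δλ,  σ = 1.5940 rad → d_gc = 10161.6 km
Rhumb line: Δψ = +0.7544, q = Δφ/Δψ = 0.8676, d_rh = R√(Δφ²+q²Δλ²) = 10542.6 km
Excess = 10542.6 − 10161.6 = 381.0 ≈ 381 km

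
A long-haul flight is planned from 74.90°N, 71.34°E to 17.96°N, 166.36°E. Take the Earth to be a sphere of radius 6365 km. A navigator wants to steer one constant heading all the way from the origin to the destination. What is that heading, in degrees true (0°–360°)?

135.7°

Meridional parts: M(φ₁)=+2.0209, M(φ₂)=+0.3187 → ΔM = -1.7021;  Δλ = +1.6584 rad
tan C = Δλ / ΔM = -0.9743 → C = 135.75°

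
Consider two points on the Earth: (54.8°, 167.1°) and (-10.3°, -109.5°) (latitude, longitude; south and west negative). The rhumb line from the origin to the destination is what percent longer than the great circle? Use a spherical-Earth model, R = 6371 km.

2.0%

Great circle: σ = 1.6518 rad → d_gc = Rσ = 10523.7 km
Rhumb: Δφ = -1.1362, Δλ = +1.4556, Δψ = -1.3289, q = Δφ/Δψ = 0.8550 → d_rh = R√(Δφ²+q²Δλ²) = 10736.3 km
Excess = (10736.3 − 10523.7) / 10523.7 = 212.6 / 10523.7 = 2.02% ≈ 2.0%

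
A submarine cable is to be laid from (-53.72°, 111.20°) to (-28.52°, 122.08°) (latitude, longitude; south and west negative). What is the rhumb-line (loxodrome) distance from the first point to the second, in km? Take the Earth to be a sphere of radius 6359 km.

2935 km

Rhumb course C = atan2(Δλ, Δψ) with Δψ = ln[tan(π/4+φ₂/2)/tan(π/4+φ₁/2)] = +0.5962, Δλ = +0.1899 → C = 17.67°
d = R·|Δφ| / |cos C| = 6359·0.43982 / 0.95284 = 2935 km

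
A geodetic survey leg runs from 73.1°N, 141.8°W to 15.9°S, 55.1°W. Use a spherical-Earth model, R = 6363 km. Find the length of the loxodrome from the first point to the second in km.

Δψ = ln[tan(π/4+φ₂/2)/tan(π/4+φ₁/2)] = -2.1879;  Δφ = -1.5533 rad,  Δλ = +1.5132 rad
q = Δφ/Δψ = 0.7100
d = R·√(Δφ² + q²Δλ²) = 6363·1.88866 = 12018 km

12018 km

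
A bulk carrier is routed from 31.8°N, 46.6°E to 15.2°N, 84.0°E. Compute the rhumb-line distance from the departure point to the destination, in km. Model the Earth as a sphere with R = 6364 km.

Δψ = ln[tan(π/4+φ₂/2)/tan(π/4+φ₁/2)] = -0.3175;  Δφ = -0.2897 rad,  Δλ = +0.6528 rad
q = Δφ/Δψ = 0.9126
d = R·√(Δφ² + q²Δλ²) = 6364·0.66243 = 4216 km

4216 km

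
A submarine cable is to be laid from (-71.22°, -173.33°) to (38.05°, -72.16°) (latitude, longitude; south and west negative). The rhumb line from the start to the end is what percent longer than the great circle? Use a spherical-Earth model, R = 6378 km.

Great circle: σ = 2.2558 rad → d_gc = Rσ = 14387.3 km
Rhumb: Δφ = +1.9071, Δλ = +1.7657, Δψ = +2.5187, q = Δφ/Δψ = 0.7572 → d_rh = R√(Δφ²+q²Δλ²) = 14855.0 km
Excess = (14855.0 − 14387.3) / 14387.3 = 467.7 / 14387.3 = 3.251% ≈ 3.3%

3.3%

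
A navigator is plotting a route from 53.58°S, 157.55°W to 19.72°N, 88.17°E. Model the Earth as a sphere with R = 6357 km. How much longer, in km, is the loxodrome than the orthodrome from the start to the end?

Great circle: cos σ = sin φ₁ sin φ₂ + cos φ₁ cos φ₂ cos Δλ,  σ = 2.0959 rad → d_gc = 13323.8 km
Rhumb line: Δψ = +1.4630, q = Δφ/Δψ = 0.8745, d_rh = R√(Δφ²+q²Δλ²) = 13750.8 km
Excess = 13750.8 − 13323.8 = 427.0 ≈ 427 km

427 km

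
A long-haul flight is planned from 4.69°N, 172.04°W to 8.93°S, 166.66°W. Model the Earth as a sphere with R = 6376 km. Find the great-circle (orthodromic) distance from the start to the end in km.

1629 km

Haversine: a = sin²(Δφ/2)+cos φ₁ cos φ₂ sin²(Δλ/2) = 0.01623;  σ = 2·atan2(√a,√(1−a))
σ = 14.638° → d = Rσ = 6376·0.25548 = 1629 km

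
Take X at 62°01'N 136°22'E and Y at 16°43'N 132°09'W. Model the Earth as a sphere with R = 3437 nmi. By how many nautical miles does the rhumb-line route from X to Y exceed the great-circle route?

251 nmi

Great circle: cos σ = sin φ₁ sin φ₂ + cos φ₁ cos φ₂ cos Δλ,  σ = 1.3260 rad → d_gc = 4557.4 nmi
Rhumb line: Δψ = -1.0936, q = Δφ/Δψ = 0.7230, d_rh = R√(Δφ²+q²Δλ²) = 4808.8 nmi
Excess = 4808.8 − 4557.4 = 251.4 ≈ 251 nmi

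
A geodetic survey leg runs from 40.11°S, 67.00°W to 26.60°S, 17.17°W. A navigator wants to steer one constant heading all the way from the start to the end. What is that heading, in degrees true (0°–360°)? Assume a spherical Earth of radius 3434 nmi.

Meridional parts: M(φ₁)=-0.7654, M(φ₂)=-0.4819 → ΔM = +0.2835;  Δλ = +0.8697 rad
tan C = Δλ / ΔM = +3.0675 → C = 71.94°

71.9°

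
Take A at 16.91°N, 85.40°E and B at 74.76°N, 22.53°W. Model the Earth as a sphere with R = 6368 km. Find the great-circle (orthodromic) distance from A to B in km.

cos σ = sin φ₁ sin φ₂ + cos φ₁ cos φ₂ cos Δλ
      = sin(16.91°)sin(74.76°) + cos(16.91°)cos(74.76°)cos(-107.93°) = 0.2032
σ = 78.275° → d = Rσ = 6368·1.36616 = 8700 km

8700 km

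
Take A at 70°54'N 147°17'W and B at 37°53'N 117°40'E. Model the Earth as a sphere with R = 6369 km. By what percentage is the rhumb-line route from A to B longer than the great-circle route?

8.8%

Great circle: σ = 0.9794 rad → d_gc = Rσ = 6237.8 km
Rhumb: Δφ = -0.5762, Δλ = -1.6589, Δψ = -1.0670, q = Δφ/Δψ = 0.5401 → d_rh = R√(Δφ²+q²Δλ²) = 6784.8 km
Excess = (6784.8 − 6237.8) / 6237.8 = 547.0 / 6237.8 = 8.77% ≈ 8.8%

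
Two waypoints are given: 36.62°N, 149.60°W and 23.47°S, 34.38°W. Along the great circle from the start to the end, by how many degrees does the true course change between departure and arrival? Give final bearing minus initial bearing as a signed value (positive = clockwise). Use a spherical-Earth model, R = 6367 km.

Initial bearing θ₁ = atan2(sin Δλ cos φ₂, cos φ₁ sin φ₂ − sin φ₁ cos φ₂ cos Δλ) = 95.95°
Final bearing θ₂ = (initial bearing from the destination back to the start) + 180° = 119.51°
Δθ = θ₂ − θ₁ = +23.6°

+23.6°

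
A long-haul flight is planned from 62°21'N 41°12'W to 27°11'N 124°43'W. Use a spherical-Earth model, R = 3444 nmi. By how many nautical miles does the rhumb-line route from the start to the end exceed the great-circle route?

Great circle: cos σ = sin φ₁ sin φ₂ + cos φ₁ cos φ₂ cos Δλ,  σ = 1.1026 rad → d_gc = 3797.3 nmi
Rhumb line: Δψ = -0.9088, q = Δφ/Δψ = 0.6754, d_rh = R√(Δφ²+q²Δλ²) = 3995.5 nmi
Excess = 3995.5 − 3797.3 = 198.2 ≈ 198 nmi

198 nmi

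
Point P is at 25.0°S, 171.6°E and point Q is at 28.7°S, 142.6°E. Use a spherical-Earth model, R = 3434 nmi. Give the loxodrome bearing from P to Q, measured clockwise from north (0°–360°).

Meridional parts: M(φ₁)=-0.4509, M(φ₂)=-0.5233 → ΔM = -0.0724;  Δλ = -0.5061 rad
tan C = Δλ / ΔM = +6.9910 → C = 261.86°

261.9°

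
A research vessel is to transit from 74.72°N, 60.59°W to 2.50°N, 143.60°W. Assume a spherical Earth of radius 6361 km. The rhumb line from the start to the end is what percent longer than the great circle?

4.6%

Great circle: σ = 1.4966 rad → d_gc = Rσ = 9519.9 km
Rhumb: Δφ = -1.2605, Δλ = -1.4488, Δψ = -1.9652, q = Δφ/Δψ = 0.6414 → d_rh = R√(Δφ²+q²Δλ²) = 9961.2 km
Excess = (9961.2 − 9519.9) / 9519.9 = 441.3 / 9519.9 = 4.64% ≈ 4.6%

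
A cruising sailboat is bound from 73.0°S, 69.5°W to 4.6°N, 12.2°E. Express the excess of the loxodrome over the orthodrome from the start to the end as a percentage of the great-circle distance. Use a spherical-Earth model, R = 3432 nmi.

Great circle: σ = 1.6054 rad → d_gc = Rσ = 5509.8 nmi
Rhumb: Δφ = +1.3544, Δλ = +1.4259, Δψ = +1.9812, q = Δφ/Δψ = 0.6836 → d_rh = R√(Δφ²+q²Δλ²) = 5727.0 nmi
Excess = (5727.0 − 5509.8) / 5509.8 = 217.2 / 5509.8 = 3.94% ≈ 3.9%

3.9%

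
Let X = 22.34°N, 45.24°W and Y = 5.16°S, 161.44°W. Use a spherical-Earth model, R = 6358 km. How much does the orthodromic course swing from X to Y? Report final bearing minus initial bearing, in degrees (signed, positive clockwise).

At departure: θ₁ = atan2(sin Δλ cos φ₂, cos φ₁ sin φ₂ − sin φ₁ cos φ₂ cos Δλ) = 275.37°
At arrival: θ₂ = atan2(sin Δλ cos φ₁, −cos φ₂ sin φ₁ + sin φ₂ cos φ₁ cos Δλ) = 247.61°
Δθ = θ₂ − θ₁ = -27.8°

-27.8°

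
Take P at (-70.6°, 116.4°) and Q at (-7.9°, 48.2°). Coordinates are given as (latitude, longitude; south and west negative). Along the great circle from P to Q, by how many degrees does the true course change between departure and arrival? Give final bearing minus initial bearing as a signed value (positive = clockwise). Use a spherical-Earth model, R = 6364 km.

+53.3°

Initial bearing θ₁ = atan2(sin Δλ cos φ₂, cos φ₁ sin φ₂ − sin φ₁ cos φ₂ cos Δλ) = 288.14°
Final bearing θ₂ = (initial bearing from the destination back to the start) + 180° = 341.42°
Δθ = θ₂ − θ₁ = +53.3°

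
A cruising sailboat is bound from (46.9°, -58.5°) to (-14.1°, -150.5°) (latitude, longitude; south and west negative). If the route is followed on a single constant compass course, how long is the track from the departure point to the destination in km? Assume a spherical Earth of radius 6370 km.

Δψ = ln[tan(π/4+φ₂/2)/tan(π/4+φ₁/2)] = -1.1777;  Δφ = -1.0647 rad,  Δλ = -1.6057 rad
q = Δφ/Δψ = 0.9040
d = R·√(Δφ² + q²Δλ²) = 6370·1.80016 = 11467 km

11467 km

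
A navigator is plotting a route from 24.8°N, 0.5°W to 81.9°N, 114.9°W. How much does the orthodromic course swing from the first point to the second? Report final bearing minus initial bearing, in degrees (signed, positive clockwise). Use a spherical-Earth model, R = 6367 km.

At departure: θ₁ = atan2(sin Δλ cos φ₂, cos φ₁ sin φ₂ − sin φ₁ cos φ₂ cos Δλ) = 352.09°
At arrival: θ₂ = atan2(sin Δλ cos φ₁, −cos φ₂ sin φ₁ + sin φ₂ cos φ₁ cos Δλ) = 242.50°
Δθ = θ₂ − θ₁ = -109.6°

-109.6°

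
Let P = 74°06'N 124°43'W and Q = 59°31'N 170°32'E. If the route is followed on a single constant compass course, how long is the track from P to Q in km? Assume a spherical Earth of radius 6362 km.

Δψ = ln[tan(π/4+φ₂/2)/tan(π/4+φ₁/2)] = -0.6684;  Δφ = -0.2545 rad,  Δλ = -1.1301 rad
q = Δφ/Δψ = 0.3808
d = R·√(Δφ² + q²Δλ²) = 6362·0.49998 = 3181 km

3181 km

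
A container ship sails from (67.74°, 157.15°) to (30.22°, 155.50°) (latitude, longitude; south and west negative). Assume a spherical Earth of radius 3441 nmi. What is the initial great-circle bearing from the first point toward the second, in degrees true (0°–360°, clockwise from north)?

θ = atan2( sin Δλ·cos φ₂ ,  cos φ₁ sin φ₂ − sin φ₁ cos φ₂ cos Δλ )
  = atan2(-0.0249, -0.6087) = 182.34°

182.3°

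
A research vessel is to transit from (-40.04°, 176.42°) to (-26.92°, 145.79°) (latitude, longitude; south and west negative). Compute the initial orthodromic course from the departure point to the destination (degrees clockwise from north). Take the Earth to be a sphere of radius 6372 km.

287.9°

θ = atan2( sin Δλ·cos φ₂ ,  cos φ₁ sin φ₂ − sin φ₁ cos φ₂ cos Δλ )
  = atan2(-0.4543, +0.1470) = 287.93°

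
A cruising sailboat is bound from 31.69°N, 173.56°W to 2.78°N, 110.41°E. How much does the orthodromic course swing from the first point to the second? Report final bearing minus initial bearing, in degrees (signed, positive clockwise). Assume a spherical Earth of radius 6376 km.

-26.9°

At departure: θ₁ = atan2(sin Δλ cos φ₂, cos φ₁ sin φ₂ − sin φ₁ cos φ₂ cos Δλ) = 264.96°
At arrival: θ₂ = atan2(sin Δλ cos φ₁, −cos φ₂ sin φ₁ + sin φ₂ cos φ₁ cos Δλ) = 238.06°
Δθ = θ₂ − θ₁ = -26.9°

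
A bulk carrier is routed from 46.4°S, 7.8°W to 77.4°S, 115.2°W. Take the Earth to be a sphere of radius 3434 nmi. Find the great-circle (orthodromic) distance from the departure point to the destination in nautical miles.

2911 nmi

cos σ = sin φ₁ sin φ₂ + cos φ₁ cos φ₂ cos Δλ
      = sin(-46.40°)sin(-77.40°) + cos(-46.40°)cos(-77.40°)cos(-107.40°) = 0.6617
σ = 48.567° → d = Rσ = 3434·0.84765 = 2911 nmi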